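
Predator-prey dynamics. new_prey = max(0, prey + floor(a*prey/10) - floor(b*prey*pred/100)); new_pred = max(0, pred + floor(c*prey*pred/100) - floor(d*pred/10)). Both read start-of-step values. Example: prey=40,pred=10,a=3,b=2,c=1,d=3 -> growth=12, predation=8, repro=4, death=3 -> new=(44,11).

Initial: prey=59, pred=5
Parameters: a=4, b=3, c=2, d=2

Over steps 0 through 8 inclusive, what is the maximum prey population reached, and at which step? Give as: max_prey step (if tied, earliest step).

Answer: 84 2

Derivation:
Step 1: prey: 59+23-8=74; pred: 5+5-1=9
Step 2: prey: 74+29-19=84; pred: 9+13-1=21
Step 3: prey: 84+33-52=65; pred: 21+35-4=52
Step 4: prey: 65+26-101=0; pred: 52+67-10=109
Step 5: prey: 0+0-0=0; pred: 109+0-21=88
Step 6: prey: 0+0-0=0; pred: 88+0-17=71
Step 7: prey: 0+0-0=0; pred: 71+0-14=57
Step 8: prey: 0+0-0=0; pred: 57+0-11=46
Max prey = 84 at step 2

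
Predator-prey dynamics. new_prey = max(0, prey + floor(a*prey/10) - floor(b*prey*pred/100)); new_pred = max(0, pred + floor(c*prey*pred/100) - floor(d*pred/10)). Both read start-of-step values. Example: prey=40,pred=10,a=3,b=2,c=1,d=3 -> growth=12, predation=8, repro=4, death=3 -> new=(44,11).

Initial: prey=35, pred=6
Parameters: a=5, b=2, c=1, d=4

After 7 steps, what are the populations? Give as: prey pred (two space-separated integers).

Answer: 90 108

Derivation:
Step 1: prey: 35+17-4=48; pred: 6+2-2=6
Step 2: prey: 48+24-5=67; pred: 6+2-2=6
Step 3: prey: 67+33-8=92; pred: 6+4-2=8
Step 4: prey: 92+46-14=124; pred: 8+7-3=12
Step 5: prey: 124+62-29=157; pred: 12+14-4=22
Step 6: prey: 157+78-69=166; pred: 22+34-8=48
Step 7: prey: 166+83-159=90; pred: 48+79-19=108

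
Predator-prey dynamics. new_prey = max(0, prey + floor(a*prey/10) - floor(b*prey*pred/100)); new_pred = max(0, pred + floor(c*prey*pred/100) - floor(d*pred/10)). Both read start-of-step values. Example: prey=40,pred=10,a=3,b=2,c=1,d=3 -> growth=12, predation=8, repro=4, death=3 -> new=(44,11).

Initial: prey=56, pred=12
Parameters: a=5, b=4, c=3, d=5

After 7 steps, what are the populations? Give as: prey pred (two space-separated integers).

Answer: 0 5

Derivation:
Step 1: prey: 56+28-26=58; pred: 12+20-6=26
Step 2: prey: 58+29-60=27; pred: 26+45-13=58
Step 3: prey: 27+13-62=0; pred: 58+46-29=75
Step 4: prey: 0+0-0=0; pred: 75+0-37=38
Step 5: prey: 0+0-0=0; pred: 38+0-19=19
Step 6: prey: 0+0-0=0; pred: 19+0-9=10
Step 7: prey: 0+0-0=0; pred: 10+0-5=5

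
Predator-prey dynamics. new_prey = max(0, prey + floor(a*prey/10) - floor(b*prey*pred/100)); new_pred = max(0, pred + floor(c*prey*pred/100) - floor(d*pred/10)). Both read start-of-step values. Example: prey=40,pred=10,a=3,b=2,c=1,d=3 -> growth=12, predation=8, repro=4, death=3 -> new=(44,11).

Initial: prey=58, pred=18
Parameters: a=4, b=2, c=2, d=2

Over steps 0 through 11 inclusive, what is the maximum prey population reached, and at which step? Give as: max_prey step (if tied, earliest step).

Answer: 61 1

Derivation:
Step 1: prey: 58+23-20=61; pred: 18+20-3=35
Step 2: prey: 61+24-42=43; pred: 35+42-7=70
Step 3: prey: 43+17-60=0; pred: 70+60-14=116
Step 4: prey: 0+0-0=0; pred: 116+0-23=93
Step 5: prey: 0+0-0=0; pred: 93+0-18=75
Step 6: prey: 0+0-0=0; pred: 75+0-15=60
Step 7: prey: 0+0-0=0; pred: 60+0-12=48
Step 8: prey: 0+0-0=0; pred: 48+0-9=39
Step 9: prey: 0+0-0=0; pred: 39+0-7=32
Step 10: prey: 0+0-0=0; pred: 32+0-6=26
Step 11: prey: 0+0-0=0; pred: 26+0-5=21
Max prey = 61 at step 1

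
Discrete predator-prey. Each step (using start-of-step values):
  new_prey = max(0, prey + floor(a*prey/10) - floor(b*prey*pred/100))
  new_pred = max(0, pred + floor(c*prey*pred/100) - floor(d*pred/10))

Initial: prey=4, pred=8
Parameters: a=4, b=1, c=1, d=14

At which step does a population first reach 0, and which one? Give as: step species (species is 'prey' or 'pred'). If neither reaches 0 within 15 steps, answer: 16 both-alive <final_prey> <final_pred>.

Step 1: prey: 4+1-0=5; pred: 8+0-11=0
First extinction: pred at step 1

Answer: 1 pred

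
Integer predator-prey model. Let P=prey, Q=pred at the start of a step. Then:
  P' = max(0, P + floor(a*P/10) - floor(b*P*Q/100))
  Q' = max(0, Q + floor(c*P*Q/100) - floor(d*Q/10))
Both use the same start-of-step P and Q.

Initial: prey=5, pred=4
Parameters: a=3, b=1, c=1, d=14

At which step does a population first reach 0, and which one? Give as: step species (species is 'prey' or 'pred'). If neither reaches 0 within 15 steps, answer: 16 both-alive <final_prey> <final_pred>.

Step 1: prey: 5+1-0=6; pred: 4+0-5=0
First extinction: pred at step 1

Answer: 1 pred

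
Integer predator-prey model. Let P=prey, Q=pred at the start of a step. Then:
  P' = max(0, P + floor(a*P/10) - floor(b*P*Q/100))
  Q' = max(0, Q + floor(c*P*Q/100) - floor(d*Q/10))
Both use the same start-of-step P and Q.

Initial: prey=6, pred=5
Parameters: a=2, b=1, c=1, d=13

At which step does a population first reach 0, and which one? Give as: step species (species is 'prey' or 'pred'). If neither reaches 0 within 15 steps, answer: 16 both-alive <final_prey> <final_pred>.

Answer: 1 pred

Derivation:
Step 1: prey: 6+1-0=7; pred: 5+0-6=0
First extinction: pred at step 1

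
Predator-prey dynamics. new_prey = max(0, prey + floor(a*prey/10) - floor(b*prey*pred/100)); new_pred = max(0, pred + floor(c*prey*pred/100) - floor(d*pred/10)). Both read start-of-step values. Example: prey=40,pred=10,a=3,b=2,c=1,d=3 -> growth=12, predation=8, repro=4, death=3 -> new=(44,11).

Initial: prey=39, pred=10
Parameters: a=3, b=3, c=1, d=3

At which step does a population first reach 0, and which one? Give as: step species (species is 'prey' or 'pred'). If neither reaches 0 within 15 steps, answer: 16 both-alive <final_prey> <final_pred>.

Answer: 16 both-alive 39 10

Derivation:
Step 1: prey: 39+11-11=39; pred: 10+3-3=10
Steps 2-15: state stable at prey=39, pred=10 (no change)
No extinction within 15 steps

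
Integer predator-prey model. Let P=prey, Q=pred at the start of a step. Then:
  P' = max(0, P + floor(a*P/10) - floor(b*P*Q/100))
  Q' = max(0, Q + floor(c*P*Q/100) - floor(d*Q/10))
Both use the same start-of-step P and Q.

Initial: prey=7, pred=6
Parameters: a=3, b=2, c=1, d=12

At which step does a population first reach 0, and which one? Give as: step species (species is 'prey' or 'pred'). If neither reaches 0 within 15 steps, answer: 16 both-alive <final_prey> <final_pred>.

Step 1: prey: 7+2-0=9; pred: 6+0-7=0
First extinction: pred at step 1

Answer: 1 pred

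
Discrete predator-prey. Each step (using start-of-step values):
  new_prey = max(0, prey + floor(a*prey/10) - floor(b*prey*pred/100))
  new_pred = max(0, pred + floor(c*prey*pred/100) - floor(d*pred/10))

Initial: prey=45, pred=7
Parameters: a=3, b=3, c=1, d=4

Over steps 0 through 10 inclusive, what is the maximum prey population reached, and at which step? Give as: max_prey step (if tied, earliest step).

Answer: 57 4

Derivation:
Step 1: prey: 45+13-9=49; pred: 7+3-2=8
Step 2: prey: 49+14-11=52; pred: 8+3-3=8
Step 3: prey: 52+15-12=55; pred: 8+4-3=9
Step 4: prey: 55+16-14=57; pred: 9+4-3=10
Step 5: prey: 57+17-17=57; pred: 10+5-4=11
Step 6: prey: 57+17-18=56; pred: 11+6-4=13
Step 7: prey: 56+16-21=51; pred: 13+7-5=15
Step 8: prey: 51+15-22=44; pred: 15+7-6=16
Step 9: prey: 44+13-21=36; pred: 16+7-6=17
Step 10: prey: 36+10-18=28; pred: 17+6-6=17
Max prey = 57 at step 4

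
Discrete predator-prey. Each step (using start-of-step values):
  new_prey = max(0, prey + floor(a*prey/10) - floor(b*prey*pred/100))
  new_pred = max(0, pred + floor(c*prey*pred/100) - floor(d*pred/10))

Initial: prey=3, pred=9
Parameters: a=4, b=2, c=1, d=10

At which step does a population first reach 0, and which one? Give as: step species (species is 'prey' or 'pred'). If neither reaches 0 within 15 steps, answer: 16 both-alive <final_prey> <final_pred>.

Answer: 1 pred

Derivation:
Step 1: prey: 3+1-0=4; pred: 9+0-9=0
First extinction: pred at step 1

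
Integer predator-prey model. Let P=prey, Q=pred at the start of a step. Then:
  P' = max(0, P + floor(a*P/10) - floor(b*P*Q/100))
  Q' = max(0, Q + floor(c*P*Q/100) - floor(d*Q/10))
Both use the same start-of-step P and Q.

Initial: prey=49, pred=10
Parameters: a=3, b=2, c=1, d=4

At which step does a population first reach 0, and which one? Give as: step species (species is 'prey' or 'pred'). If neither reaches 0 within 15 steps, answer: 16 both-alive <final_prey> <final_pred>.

Answer: 16 both-alive 15 5

Derivation:
Step 1: prey: 49+14-9=54; pred: 10+4-4=10
Step 2: prey: 54+16-10=60; pred: 10+5-4=11
Step 3: prey: 60+18-13=65; pred: 11+6-4=13
Step 4: prey: 65+19-16=68; pred: 13+8-5=16
Step 5: prey: 68+20-21=67; pred: 16+10-6=20
Step 6: prey: 67+20-26=61; pred: 20+13-8=25
Step 7: prey: 61+18-30=49; pred: 25+15-10=30
Step 8: prey: 49+14-29=34; pred: 30+14-12=32
Step 9: prey: 34+10-21=23; pred: 32+10-12=30
Step 10: prey: 23+6-13=16; pred: 30+6-12=24
Step 11: prey: 16+4-7=13; pred: 24+3-9=18
Step 12: prey: 13+3-4=12; pred: 18+2-7=13
Step 13: prey: 12+3-3=12; pred: 13+1-5=9
Step 14: prey: 12+3-2=13; pred: 9+1-3=7
Step 15: prey: 13+3-1=15; pred: 7+0-2=5
No extinction within 15 steps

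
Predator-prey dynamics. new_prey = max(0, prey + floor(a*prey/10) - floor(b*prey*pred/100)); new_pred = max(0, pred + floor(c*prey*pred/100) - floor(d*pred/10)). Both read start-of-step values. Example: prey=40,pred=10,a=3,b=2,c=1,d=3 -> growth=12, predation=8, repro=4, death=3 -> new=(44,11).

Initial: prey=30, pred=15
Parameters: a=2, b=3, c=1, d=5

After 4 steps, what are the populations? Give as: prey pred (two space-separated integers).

Answer: 19 3

Derivation:
Step 1: prey: 30+6-13=23; pred: 15+4-7=12
Step 2: prey: 23+4-8=19; pred: 12+2-6=8
Step 3: prey: 19+3-4=18; pred: 8+1-4=5
Step 4: prey: 18+3-2=19; pred: 5+0-2=3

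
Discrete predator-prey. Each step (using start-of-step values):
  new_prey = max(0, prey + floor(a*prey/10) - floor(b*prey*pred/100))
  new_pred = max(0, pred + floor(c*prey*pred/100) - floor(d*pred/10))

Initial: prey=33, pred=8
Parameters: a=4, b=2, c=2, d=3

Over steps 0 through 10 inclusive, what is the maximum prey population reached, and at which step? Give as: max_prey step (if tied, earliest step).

Answer: 51 3

Derivation:
Step 1: prey: 33+13-5=41; pred: 8+5-2=11
Step 2: prey: 41+16-9=48; pred: 11+9-3=17
Step 3: prey: 48+19-16=51; pred: 17+16-5=28
Step 4: prey: 51+20-28=43; pred: 28+28-8=48
Step 5: prey: 43+17-41=19; pred: 48+41-14=75
Step 6: prey: 19+7-28=0; pred: 75+28-22=81
Step 7: prey: 0+0-0=0; pred: 81+0-24=57
Step 8: prey: 0+0-0=0; pred: 57+0-17=40
Step 9: prey: 0+0-0=0; pred: 40+0-12=28
Step 10: prey: 0+0-0=0; pred: 28+0-8=20
Max prey = 51 at step 3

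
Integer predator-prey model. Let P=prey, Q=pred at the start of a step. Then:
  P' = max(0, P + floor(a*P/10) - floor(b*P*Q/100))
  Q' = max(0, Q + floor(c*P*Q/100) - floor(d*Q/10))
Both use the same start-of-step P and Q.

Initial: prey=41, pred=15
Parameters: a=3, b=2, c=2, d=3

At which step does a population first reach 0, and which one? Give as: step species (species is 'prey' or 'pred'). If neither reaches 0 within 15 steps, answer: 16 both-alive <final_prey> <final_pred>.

Step 1: prey: 41+12-12=41; pred: 15+12-4=23
Step 2: prey: 41+12-18=35; pred: 23+18-6=35
Step 3: prey: 35+10-24=21; pred: 35+24-10=49
Step 4: prey: 21+6-20=7; pred: 49+20-14=55
Step 5: prey: 7+2-7=2; pred: 55+7-16=46
Step 6: prey: 2+0-1=1; pred: 46+1-13=34
Step 7: prey: 1+0-0=1; pred: 34+0-10=24
Step 8: prey: 1+0-0=1; pred: 24+0-7=17
Step 9: prey: 1+0-0=1; pred: 17+0-5=12
Step 10: prey: 1+0-0=1; pred: 12+0-3=9
Step 11: prey: 1+0-0=1; pred: 9+0-2=7
Step 12: prey: 1+0-0=1; pred: 7+0-2=5
Step 13: prey: 1+0-0=1; pred: 5+0-1=4
Step 14: prey: 1+0-0=1; pred: 4+0-1=3
Step 15: prey: 1+0-0=1; pred: 3+0-0=3
No extinction within 15 steps

Answer: 16 both-alive 1 3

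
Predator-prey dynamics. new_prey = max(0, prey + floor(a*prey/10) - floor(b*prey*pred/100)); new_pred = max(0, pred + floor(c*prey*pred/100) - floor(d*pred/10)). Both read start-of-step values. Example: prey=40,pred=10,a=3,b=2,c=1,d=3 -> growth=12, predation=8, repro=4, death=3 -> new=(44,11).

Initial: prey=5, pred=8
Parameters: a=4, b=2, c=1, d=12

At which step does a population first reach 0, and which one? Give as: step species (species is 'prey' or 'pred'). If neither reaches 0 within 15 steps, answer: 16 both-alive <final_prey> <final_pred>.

Answer: 1 pred

Derivation:
Step 1: prey: 5+2-0=7; pred: 8+0-9=0
First extinction: pred at step 1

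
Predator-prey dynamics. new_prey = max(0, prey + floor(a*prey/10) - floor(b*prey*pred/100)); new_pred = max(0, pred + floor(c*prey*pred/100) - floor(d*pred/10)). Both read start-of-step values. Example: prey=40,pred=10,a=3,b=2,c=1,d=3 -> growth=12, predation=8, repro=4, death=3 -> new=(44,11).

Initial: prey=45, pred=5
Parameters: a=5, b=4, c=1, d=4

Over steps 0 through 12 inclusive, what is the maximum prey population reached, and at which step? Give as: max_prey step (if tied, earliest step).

Answer: 142 5

Derivation:
Step 1: prey: 45+22-9=58; pred: 5+2-2=5
Step 2: prey: 58+29-11=76; pred: 5+2-2=5
Step 3: prey: 76+38-15=99; pred: 5+3-2=6
Step 4: prey: 99+49-23=125; pred: 6+5-2=9
Step 5: prey: 125+62-45=142; pred: 9+11-3=17
Step 6: prey: 142+71-96=117; pred: 17+24-6=35
Step 7: prey: 117+58-163=12; pred: 35+40-14=61
Step 8: prey: 12+6-29=0; pred: 61+7-24=44
Step 9: prey: 0+0-0=0; pred: 44+0-17=27
Step 10: prey: 0+0-0=0; pred: 27+0-10=17
Step 11: prey: 0+0-0=0; pred: 17+0-6=11
Step 12: prey: 0+0-0=0; pred: 11+0-4=7
Max prey = 142 at step 5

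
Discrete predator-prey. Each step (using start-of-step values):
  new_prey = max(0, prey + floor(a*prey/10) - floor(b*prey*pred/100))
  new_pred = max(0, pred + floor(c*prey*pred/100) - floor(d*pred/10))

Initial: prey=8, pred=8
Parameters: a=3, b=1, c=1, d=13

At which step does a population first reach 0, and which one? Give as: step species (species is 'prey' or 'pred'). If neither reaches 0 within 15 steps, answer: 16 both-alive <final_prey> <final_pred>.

Step 1: prey: 8+2-0=10; pred: 8+0-10=0
First extinction: pred at step 1

Answer: 1 pred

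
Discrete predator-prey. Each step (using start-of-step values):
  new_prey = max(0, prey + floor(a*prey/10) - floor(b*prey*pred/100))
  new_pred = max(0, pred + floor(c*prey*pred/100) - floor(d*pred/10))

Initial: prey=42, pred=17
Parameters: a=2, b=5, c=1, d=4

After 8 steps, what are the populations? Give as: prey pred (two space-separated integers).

Answer: 2 2

Derivation:
Step 1: prey: 42+8-35=15; pred: 17+7-6=18
Step 2: prey: 15+3-13=5; pred: 18+2-7=13
Step 3: prey: 5+1-3=3; pred: 13+0-5=8
Step 4: prey: 3+0-1=2; pred: 8+0-3=5
Step 5: prey: 2+0-0=2; pred: 5+0-2=3
Step 6: prey: 2+0-0=2; pred: 3+0-1=2
Step 7: prey: 2+0-0=2; pred: 2+0-0=2
Step 8: prey: 2+0-0=2; pred: 2+0-0=2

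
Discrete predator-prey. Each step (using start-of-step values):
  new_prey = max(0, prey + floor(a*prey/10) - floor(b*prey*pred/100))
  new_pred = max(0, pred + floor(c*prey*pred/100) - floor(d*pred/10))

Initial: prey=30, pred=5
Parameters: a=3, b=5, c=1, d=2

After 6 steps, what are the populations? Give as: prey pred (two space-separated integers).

Answer: 39 5

Derivation:
Step 1: prey: 30+9-7=32; pred: 5+1-1=5
Step 2: prey: 32+9-8=33; pred: 5+1-1=5
Step 3: prey: 33+9-8=34; pred: 5+1-1=5
Step 4: prey: 34+10-8=36; pred: 5+1-1=5
Step 5: prey: 36+10-9=37; pred: 5+1-1=5
Step 6: prey: 37+11-9=39; pred: 5+1-1=5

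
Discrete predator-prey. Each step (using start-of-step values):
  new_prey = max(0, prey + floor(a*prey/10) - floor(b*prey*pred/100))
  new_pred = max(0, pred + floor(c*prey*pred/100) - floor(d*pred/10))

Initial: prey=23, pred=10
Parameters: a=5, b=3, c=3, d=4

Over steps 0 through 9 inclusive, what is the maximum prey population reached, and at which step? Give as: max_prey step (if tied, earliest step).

Step 1: prey: 23+11-6=28; pred: 10+6-4=12
Step 2: prey: 28+14-10=32; pred: 12+10-4=18
Step 3: prey: 32+16-17=31; pred: 18+17-7=28
Step 4: prey: 31+15-26=20; pred: 28+26-11=43
Step 5: prey: 20+10-25=5; pred: 43+25-17=51
Step 6: prey: 5+2-7=0; pred: 51+7-20=38
Step 7: prey: 0+0-0=0; pred: 38+0-15=23
Step 8: prey: 0+0-0=0; pred: 23+0-9=14
Step 9: prey: 0+0-0=0; pred: 14+0-5=9
Max prey = 32 at step 2

Answer: 32 2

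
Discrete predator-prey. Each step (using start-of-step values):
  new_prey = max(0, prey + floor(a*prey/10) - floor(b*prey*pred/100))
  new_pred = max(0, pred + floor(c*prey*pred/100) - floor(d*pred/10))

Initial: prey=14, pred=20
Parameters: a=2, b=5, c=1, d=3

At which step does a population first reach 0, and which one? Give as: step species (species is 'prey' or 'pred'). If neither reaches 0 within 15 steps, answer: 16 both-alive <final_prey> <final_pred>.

Answer: 16 both-alive 1 3

Derivation:
Step 1: prey: 14+2-14=2; pred: 20+2-6=16
Step 2: prey: 2+0-1=1; pred: 16+0-4=12
Step 3: prey: 1+0-0=1; pred: 12+0-3=9
Step 4: prey: 1+0-0=1; pred: 9+0-2=7
Step 5: prey: 1+0-0=1; pred: 7+0-2=5
Step 6: prey: 1+0-0=1; pred: 5+0-1=4
Step 7: prey: 1+0-0=1; pred: 4+0-1=3
Step 8: prey: 1+0-0=1; pred: 3+0-0=3
Steps 9-15: state stable at prey=1, pred=3 (no change)
No extinction within 15 steps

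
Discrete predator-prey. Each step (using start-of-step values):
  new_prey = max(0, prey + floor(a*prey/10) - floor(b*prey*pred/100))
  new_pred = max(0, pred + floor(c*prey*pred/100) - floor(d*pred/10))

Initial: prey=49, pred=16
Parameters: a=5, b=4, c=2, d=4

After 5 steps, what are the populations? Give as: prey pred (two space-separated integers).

Step 1: prey: 49+24-31=42; pred: 16+15-6=25
Step 2: prey: 42+21-42=21; pred: 25+21-10=36
Step 3: prey: 21+10-30=1; pred: 36+15-14=37
Step 4: prey: 1+0-1=0; pred: 37+0-14=23
Step 5: prey: 0+0-0=0; pred: 23+0-9=14

Answer: 0 14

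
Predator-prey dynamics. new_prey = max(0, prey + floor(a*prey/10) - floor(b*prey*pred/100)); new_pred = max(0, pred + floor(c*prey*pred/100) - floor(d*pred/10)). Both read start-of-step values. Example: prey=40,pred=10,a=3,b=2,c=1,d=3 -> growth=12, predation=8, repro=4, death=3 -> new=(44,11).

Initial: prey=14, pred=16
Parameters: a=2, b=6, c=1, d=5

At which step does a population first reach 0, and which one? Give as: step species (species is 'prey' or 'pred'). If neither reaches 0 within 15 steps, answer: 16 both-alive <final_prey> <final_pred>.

Step 1: prey: 14+2-13=3; pred: 16+2-8=10
Step 2: prey: 3+0-1=2; pred: 10+0-5=5
Step 3: prey: 2+0-0=2; pred: 5+0-2=3
Step 4: prey: 2+0-0=2; pred: 3+0-1=2
Step 5: prey: 2+0-0=2; pred: 2+0-1=1
Step 6: prey: 2+0-0=2; pred: 1+0-0=1
Steps 7-15: state stable at prey=2, pred=1 (no change)
No extinction within 15 steps

Answer: 16 both-alive 2 1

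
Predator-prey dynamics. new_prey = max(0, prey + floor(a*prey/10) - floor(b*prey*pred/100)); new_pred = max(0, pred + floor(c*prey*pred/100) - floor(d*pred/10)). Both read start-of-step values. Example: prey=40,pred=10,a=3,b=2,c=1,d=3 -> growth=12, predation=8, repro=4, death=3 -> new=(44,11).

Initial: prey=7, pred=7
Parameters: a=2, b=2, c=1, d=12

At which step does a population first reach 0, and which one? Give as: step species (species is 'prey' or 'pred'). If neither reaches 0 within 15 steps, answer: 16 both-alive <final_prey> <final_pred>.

Answer: 1 pred

Derivation:
Step 1: prey: 7+1-0=8; pred: 7+0-8=0
First extinction: pred at step 1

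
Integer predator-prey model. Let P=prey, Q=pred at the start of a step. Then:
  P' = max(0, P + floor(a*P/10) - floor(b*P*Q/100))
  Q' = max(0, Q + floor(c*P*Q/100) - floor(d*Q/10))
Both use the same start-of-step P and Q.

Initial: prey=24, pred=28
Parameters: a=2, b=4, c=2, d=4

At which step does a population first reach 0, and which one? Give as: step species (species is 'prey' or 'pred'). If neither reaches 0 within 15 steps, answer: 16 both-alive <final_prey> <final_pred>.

Answer: 2 prey

Derivation:
Step 1: prey: 24+4-26=2; pred: 28+13-11=30
Step 2: prey: 2+0-2=0; pred: 30+1-12=19
First extinction: prey at step 2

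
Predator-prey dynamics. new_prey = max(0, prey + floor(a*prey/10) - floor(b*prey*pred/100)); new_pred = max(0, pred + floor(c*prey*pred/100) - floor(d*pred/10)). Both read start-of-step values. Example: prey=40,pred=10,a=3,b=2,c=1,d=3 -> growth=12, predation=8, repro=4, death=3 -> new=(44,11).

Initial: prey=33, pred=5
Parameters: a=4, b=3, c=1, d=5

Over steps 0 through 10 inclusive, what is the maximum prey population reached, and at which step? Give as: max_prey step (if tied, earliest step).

Answer: 169 7

Derivation:
Step 1: prey: 33+13-4=42; pred: 5+1-2=4
Step 2: prey: 42+16-5=53; pred: 4+1-2=3
Step 3: prey: 53+21-4=70; pred: 3+1-1=3
Step 4: prey: 70+28-6=92; pred: 3+2-1=4
Step 5: prey: 92+36-11=117; pred: 4+3-2=5
Step 6: prey: 117+46-17=146; pred: 5+5-2=8
Step 7: prey: 146+58-35=169; pred: 8+11-4=15
Step 8: prey: 169+67-76=160; pred: 15+25-7=33
Step 9: prey: 160+64-158=66; pred: 33+52-16=69
Step 10: prey: 66+26-136=0; pred: 69+45-34=80
Max prey = 169 at step 7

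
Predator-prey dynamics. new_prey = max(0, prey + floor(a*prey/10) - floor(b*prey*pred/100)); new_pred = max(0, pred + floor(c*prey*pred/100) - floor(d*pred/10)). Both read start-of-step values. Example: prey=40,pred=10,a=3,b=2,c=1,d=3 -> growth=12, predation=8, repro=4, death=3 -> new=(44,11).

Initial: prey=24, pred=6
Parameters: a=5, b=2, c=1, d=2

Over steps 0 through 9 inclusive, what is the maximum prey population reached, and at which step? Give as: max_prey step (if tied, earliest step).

Answer: 111 6

Derivation:
Step 1: prey: 24+12-2=34; pred: 6+1-1=6
Step 2: prey: 34+17-4=47; pred: 6+2-1=7
Step 3: prey: 47+23-6=64; pred: 7+3-1=9
Step 4: prey: 64+32-11=85; pred: 9+5-1=13
Step 5: prey: 85+42-22=105; pred: 13+11-2=22
Step 6: prey: 105+52-46=111; pred: 22+23-4=41
Step 7: prey: 111+55-91=75; pred: 41+45-8=78
Step 8: prey: 75+37-117=0; pred: 78+58-15=121
Step 9: prey: 0+0-0=0; pred: 121+0-24=97
Max prey = 111 at step 6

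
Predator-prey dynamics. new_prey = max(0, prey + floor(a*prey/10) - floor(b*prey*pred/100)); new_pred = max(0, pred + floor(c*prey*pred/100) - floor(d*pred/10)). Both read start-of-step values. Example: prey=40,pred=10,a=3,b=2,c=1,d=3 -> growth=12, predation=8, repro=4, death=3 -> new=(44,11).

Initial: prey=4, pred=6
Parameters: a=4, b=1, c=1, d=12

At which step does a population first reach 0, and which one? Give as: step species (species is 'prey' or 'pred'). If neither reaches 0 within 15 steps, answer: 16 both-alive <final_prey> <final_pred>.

Answer: 1 pred

Derivation:
Step 1: prey: 4+1-0=5; pred: 6+0-7=0
First extinction: pred at step 1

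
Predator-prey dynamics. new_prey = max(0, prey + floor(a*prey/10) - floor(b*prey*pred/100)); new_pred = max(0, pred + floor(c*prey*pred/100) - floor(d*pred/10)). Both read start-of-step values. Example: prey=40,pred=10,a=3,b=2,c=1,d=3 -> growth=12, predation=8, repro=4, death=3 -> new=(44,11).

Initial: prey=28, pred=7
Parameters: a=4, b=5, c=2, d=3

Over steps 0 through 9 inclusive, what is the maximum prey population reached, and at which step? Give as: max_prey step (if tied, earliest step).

Step 1: prey: 28+11-9=30; pred: 7+3-2=8
Step 2: prey: 30+12-12=30; pred: 8+4-2=10
Step 3: prey: 30+12-15=27; pred: 10+6-3=13
Step 4: prey: 27+10-17=20; pred: 13+7-3=17
Step 5: prey: 20+8-17=11; pred: 17+6-5=18
Step 6: prey: 11+4-9=6; pred: 18+3-5=16
Step 7: prey: 6+2-4=4; pred: 16+1-4=13
Step 8: prey: 4+1-2=3; pred: 13+1-3=11
Step 9: prey: 3+1-1=3; pred: 11+0-3=8
Max prey = 30 at step 1

Answer: 30 1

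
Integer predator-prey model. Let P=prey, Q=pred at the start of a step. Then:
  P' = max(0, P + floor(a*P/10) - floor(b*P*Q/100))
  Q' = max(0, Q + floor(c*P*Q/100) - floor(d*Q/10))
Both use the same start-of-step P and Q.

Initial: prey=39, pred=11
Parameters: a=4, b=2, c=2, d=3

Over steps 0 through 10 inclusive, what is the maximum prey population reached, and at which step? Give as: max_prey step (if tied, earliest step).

Step 1: prey: 39+15-8=46; pred: 11+8-3=16
Step 2: prey: 46+18-14=50; pred: 16+14-4=26
Step 3: prey: 50+20-26=44; pred: 26+26-7=45
Step 4: prey: 44+17-39=22; pred: 45+39-13=71
Step 5: prey: 22+8-31=0; pred: 71+31-21=81
Step 6: prey: 0+0-0=0; pred: 81+0-24=57
Step 7: prey: 0+0-0=0; pred: 57+0-17=40
Step 8: prey: 0+0-0=0; pred: 40+0-12=28
Step 9: prey: 0+0-0=0; pred: 28+0-8=20
Step 10: prey: 0+0-0=0; pred: 20+0-6=14
Max prey = 50 at step 2

Answer: 50 2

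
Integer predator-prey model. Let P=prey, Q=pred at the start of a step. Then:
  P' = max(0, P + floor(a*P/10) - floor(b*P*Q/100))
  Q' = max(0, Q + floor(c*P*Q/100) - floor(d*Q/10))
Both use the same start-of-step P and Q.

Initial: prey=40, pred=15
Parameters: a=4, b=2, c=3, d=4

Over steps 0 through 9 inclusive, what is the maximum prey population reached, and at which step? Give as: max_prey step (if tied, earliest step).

Step 1: prey: 40+16-12=44; pred: 15+18-6=27
Step 2: prey: 44+17-23=38; pred: 27+35-10=52
Step 3: prey: 38+15-39=14; pred: 52+59-20=91
Step 4: prey: 14+5-25=0; pred: 91+38-36=93
Step 5: prey: 0+0-0=0; pred: 93+0-37=56
Step 6: prey: 0+0-0=0; pred: 56+0-22=34
Step 7: prey: 0+0-0=0; pred: 34+0-13=21
Step 8: prey: 0+0-0=0; pred: 21+0-8=13
Step 9: prey: 0+0-0=0; pred: 13+0-5=8
Max prey = 44 at step 1

Answer: 44 1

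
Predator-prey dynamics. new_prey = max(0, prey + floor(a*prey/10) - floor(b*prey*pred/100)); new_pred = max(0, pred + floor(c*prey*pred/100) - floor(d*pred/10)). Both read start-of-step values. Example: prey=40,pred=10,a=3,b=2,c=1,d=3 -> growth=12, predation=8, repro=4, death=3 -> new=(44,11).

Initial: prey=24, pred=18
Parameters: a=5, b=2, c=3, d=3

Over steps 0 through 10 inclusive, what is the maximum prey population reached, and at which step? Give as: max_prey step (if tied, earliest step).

Step 1: prey: 24+12-8=28; pred: 18+12-5=25
Step 2: prey: 28+14-14=28; pred: 25+21-7=39
Step 3: prey: 28+14-21=21; pred: 39+32-11=60
Step 4: prey: 21+10-25=6; pred: 60+37-18=79
Step 5: prey: 6+3-9=0; pred: 79+14-23=70
Step 6: prey: 0+0-0=0; pred: 70+0-21=49
Step 7: prey: 0+0-0=0; pred: 49+0-14=35
Step 8: prey: 0+0-0=0; pred: 35+0-10=25
Step 9: prey: 0+0-0=0; pred: 25+0-7=18
Step 10: prey: 0+0-0=0; pred: 18+0-5=13
Max prey = 28 at step 1

Answer: 28 1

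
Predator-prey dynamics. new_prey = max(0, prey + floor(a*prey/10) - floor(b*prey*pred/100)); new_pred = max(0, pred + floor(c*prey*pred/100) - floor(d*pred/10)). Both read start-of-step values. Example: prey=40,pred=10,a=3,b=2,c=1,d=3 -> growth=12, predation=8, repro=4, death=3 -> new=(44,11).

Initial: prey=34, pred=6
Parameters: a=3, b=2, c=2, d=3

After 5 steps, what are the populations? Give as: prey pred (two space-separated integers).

Answer: 22 54

Derivation:
Step 1: prey: 34+10-4=40; pred: 6+4-1=9
Step 2: prey: 40+12-7=45; pred: 9+7-2=14
Step 3: prey: 45+13-12=46; pred: 14+12-4=22
Step 4: prey: 46+13-20=39; pred: 22+20-6=36
Step 5: prey: 39+11-28=22; pred: 36+28-10=54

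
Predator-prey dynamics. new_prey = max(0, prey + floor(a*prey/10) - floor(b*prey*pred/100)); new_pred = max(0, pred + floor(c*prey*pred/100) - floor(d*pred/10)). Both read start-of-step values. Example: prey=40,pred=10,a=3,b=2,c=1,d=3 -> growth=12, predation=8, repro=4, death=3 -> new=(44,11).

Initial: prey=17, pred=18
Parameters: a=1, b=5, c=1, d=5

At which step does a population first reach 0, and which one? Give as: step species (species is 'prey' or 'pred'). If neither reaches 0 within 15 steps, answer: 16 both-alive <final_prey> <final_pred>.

Step 1: prey: 17+1-15=3; pred: 18+3-9=12
Step 2: prey: 3+0-1=2; pred: 12+0-6=6
Step 3: prey: 2+0-0=2; pred: 6+0-3=3
Step 4: prey: 2+0-0=2; pred: 3+0-1=2
Step 5: prey: 2+0-0=2; pred: 2+0-1=1
Step 6: prey: 2+0-0=2; pred: 1+0-0=1
Steps 7-15: state stable at prey=2, pred=1 (no change)
No extinction within 15 steps

Answer: 16 both-alive 2 1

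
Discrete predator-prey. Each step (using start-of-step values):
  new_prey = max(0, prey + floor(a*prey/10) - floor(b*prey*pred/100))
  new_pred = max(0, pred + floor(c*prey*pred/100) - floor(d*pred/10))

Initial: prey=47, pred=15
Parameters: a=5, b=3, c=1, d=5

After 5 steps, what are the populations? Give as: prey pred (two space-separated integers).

Answer: 58 17

Derivation:
Step 1: prey: 47+23-21=49; pred: 15+7-7=15
Step 2: prey: 49+24-22=51; pred: 15+7-7=15
Step 3: prey: 51+25-22=54; pred: 15+7-7=15
Step 4: prey: 54+27-24=57; pred: 15+8-7=16
Step 5: prey: 57+28-27=58; pred: 16+9-8=17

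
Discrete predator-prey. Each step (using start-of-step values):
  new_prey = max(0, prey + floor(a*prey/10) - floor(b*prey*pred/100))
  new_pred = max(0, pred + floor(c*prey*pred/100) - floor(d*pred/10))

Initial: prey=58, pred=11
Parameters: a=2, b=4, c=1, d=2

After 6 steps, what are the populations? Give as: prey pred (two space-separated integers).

Answer: 2 13

Derivation:
Step 1: prey: 58+11-25=44; pred: 11+6-2=15
Step 2: prey: 44+8-26=26; pred: 15+6-3=18
Step 3: prey: 26+5-18=13; pred: 18+4-3=19
Step 4: prey: 13+2-9=6; pred: 19+2-3=18
Step 5: prey: 6+1-4=3; pred: 18+1-3=16
Step 6: prey: 3+0-1=2; pred: 16+0-3=13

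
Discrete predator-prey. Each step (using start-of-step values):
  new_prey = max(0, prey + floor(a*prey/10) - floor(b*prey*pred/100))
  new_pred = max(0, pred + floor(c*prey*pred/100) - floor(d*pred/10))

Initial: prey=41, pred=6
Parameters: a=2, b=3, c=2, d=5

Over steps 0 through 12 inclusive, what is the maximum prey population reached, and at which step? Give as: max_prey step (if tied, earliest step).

Answer: 42 1

Derivation:
Step 1: prey: 41+8-7=42; pred: 6+4-3=7
Step 2: prey: 42+8-8=42; pred: 7+5-3=9
Step 3: prey: 42+8-11=39; pred: 9+7-4=12
Step 4: prey: 39+7-14=32; pred: 12+9-6=15
Step 5: prey: 32+6-14=24; pred: 15+9-7=17
Step 6: prey: 24+4-12=16; pred: 17+8-8=17
Step 7: prey: 16+3-8=11; pred: 17+5-8=14
Step 8: prey: 11+2-4=9; pred: 14+3-7=10
Step 9: prey: 9+1-2=8; pred: 10+1-5=6
Step 10: prey: 8+1-1=8; pred: 6+0-3=3
Step 11: prey: 8+1-0=9; pred: 3+0-1=2
Step 12: prey: 9+1-0=10; pred: 2+0-1=1
Max prey = 42 at step 1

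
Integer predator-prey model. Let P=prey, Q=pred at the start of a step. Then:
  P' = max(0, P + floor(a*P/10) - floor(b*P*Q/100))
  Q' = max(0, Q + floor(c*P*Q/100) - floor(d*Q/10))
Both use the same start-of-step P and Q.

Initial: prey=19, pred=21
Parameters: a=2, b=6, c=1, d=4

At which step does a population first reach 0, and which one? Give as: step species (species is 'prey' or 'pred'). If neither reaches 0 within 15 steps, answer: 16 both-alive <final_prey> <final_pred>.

Answer: 1 prey

Derivation:
Step 1: prey: 19+3-23=0; pred: 21+3-8=16
First extinction: prey at step 1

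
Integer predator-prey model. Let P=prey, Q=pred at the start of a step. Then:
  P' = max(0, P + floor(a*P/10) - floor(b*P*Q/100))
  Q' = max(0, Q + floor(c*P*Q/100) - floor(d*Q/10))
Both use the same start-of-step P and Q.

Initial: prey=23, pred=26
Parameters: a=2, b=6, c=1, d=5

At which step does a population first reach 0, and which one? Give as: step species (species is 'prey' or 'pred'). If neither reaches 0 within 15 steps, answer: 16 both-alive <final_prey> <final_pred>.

Step 1: prey: 23+4-35=0; pred: 26+5-13=18
First extinction: prey at step 1

Answer: 1 prey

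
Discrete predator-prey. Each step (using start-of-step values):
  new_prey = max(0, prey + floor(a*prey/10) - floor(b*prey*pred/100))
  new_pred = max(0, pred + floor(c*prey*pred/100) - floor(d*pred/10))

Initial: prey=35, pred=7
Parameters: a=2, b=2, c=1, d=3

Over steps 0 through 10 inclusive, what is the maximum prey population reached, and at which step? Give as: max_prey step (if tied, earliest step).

Answer: 48 6

Derivation:
Step 1: prey: 35+7-4=38; pred: 7+2-2=7
Step 2: prey: 38+7-5=40; pred: 7+2-2=7
Step 3: prey: 40+8-5=43; pred: 7+2-2=7
Step 4: prey: 43+8-6=45; pred: 7+3-2=8
Step 5: prey: 45+9-7=47; pred: 8+3-2=9
Step 6: prey: 47+9-8=48; pred: 9+4-2=11
Step 7: prey: 48+9-10=47; pred: 11+5-3=13
Step 8: prey: 47+9-12=44; pred: 13+6-3=16
Step 9: prey: 44+8-14=38; pred: 16+7-4=19
Step 10: prey: 38+7-14=31; pred: 19+7-5=21
Max prey = 48 at step 6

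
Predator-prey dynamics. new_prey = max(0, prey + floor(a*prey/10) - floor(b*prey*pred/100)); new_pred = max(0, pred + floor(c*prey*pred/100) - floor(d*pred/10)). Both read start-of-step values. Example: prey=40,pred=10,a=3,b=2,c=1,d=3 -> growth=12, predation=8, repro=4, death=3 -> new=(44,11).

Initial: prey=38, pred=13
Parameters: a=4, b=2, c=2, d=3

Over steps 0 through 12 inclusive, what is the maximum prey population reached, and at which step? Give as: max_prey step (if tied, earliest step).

Step 1: prey: 38+15-9=44; pred: 13+9-3=19
Step 2: prey: 44+17-16=45; pred: 19+16-5=30
Step 3: prey: 45+18-27=36; pred: 30+27-9=48
Step 4: prey: 36+14-34=16; pred: 48+34-14=68
Step 5: prey: 16+6-21=1; pred: 68+21-20=69
Step 6: prey: 1+0-1=0; pred: 69+1-20=50
Step 7: prey: 0+0-0=0; pred: 50+0-15=35
Step 8: prey: 0+0-0=0; pred: 35+0-10=25
Step 9: prey: 0+0-0=0; pred: 25+0-7=18
Step 10: prey: 0+0-0=0; pred: 18+0-5=13
Step 11: prey: 0+0-0=0; pred: 13+0-3=10
Step 12: prey: 0+0-0=0; pred: 10+0-3=7
Max prey = 45 at step 2

Answer: 45 2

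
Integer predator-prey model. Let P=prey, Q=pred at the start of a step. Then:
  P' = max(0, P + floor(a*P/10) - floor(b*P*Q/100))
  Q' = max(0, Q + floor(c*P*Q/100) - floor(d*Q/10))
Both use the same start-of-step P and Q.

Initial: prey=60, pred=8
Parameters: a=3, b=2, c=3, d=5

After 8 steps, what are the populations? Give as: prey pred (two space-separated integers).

Step 1: prey: 60+18-9=69; pred: 8+14-4=18
Step 2: prey: 69+20-24=65; pred: 18+37-9=46
Step 3: prey: 65+19-59=25; pred: 46+89-23=112
Step 4: prey: 25+7-56=0; pred: 112+84-56=140
Step 5: prey: 0+0-0=0; pred: 140+0-70=70
Step 6: prey: 0+0-0=0; pred: 70+0-35=35
Step 7: prey: 0+0-0=0; pred: 35+0-17=18
Step 8: prey: 0+0-0=0; pred: 18+0-9=9

Answer: 0 9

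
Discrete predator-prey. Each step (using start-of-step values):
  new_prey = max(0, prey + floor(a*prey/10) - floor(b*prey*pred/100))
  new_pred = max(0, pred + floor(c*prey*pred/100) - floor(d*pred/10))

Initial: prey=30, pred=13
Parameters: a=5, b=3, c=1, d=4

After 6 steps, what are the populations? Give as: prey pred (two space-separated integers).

Step 1: prey: 30+15-11=34; pred: 13+3-5=11
Step 2: prey: 34+17-11=40; pred: 11+3-4=10
Step 3: prey: 40+20-12=48; pred: 10+4-4=10
Step 4: prey: 48+24-14=58; pred: 10+4-4=10
Step 5: prey: 58+29-17=70; pred: 10+5-4=11
Step 6: prey: 70+35-23=82; pred: 11+7-4=14

Answer: 82 14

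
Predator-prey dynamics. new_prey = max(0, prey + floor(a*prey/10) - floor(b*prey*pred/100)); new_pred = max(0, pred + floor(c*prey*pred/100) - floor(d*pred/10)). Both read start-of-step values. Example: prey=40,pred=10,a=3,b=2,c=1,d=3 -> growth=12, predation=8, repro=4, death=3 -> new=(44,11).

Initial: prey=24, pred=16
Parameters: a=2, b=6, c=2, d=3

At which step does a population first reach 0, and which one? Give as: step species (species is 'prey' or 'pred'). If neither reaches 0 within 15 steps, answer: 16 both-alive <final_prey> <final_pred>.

Step 1: prey: 24+4-23=5; pred: 16+7-4=19
Step 2: prey: 5+1-5=1; pred: 19+1-5=15
Step 3: prey: 1+0-0=1; pred: 15+0-4=11
Step 4: prey: 1+0-0=1; pred: 11+0-3=8
Step 5: prey: 1+0-0=1; pred: 8+0-2=6
Step 6: prey: 1+0-0=1; pred: 6+0-1=5
Step 7: prey: 1+0-0=1; pred: 5+0-1=4
Step 8: prey: 1+0-0=1; pred: 4+0-1=3
Step 9: prey: 1+0-0=1; pred: 3+0-0=3
Steps 10-15: state stable at prey=1, pred=3 (no change)
No extinction within 15 steps

Answer: 16 both-alive 1 3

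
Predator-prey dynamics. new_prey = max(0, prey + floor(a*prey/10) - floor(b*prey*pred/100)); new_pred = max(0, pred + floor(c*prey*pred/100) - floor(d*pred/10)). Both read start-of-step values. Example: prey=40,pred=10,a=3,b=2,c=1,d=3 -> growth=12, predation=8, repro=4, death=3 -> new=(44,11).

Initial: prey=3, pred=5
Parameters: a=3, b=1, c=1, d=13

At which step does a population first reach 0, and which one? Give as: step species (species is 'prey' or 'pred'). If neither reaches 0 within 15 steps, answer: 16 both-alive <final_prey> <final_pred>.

Step 1: prey: 3+0-0=3; pred: 5+0-6=0
First extinction: pred at step 1

Answer: 1 pred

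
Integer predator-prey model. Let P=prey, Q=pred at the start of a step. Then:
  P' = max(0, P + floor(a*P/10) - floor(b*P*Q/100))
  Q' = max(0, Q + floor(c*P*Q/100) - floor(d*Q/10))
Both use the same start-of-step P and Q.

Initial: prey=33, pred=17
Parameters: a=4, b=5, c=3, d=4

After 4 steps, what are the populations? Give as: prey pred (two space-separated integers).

Answer: 0 12

Derivation:
Step 1: prey: 33+13-28=18; pred: 17+16-6=27
Step 2: prey: 18+7-24=1; pred: 27+14-10=31
Step 3: prey: 1+0-1=0; pred: 31+0-12=19
Step 4: prey: 0+0-0=0; pred: 19+0-7=12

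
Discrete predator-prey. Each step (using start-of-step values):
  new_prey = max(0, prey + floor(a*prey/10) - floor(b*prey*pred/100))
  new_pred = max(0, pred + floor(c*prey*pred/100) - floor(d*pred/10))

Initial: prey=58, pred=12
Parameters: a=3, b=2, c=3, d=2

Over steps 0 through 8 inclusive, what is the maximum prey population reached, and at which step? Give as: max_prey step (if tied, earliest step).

Answer: 62 1

Derivation:
Step 1: prey: 58+17-13=62; pred: 12+20-2=30
Step 2: prey: 62+18-37=43; pred: 30+55-6=79
Step 3: prey: 43+12-67=0; pred: 79+101-15=165
Step 4: prey: 0+0-0=0; pred: 165+0-33=132
Step 5: prey: 0+0-0=0; pred: 132+0-26=106
Step 6: prey: 0+0-0=0; pred: 106+0-21=85
Step 7: prey: 0+0-0=0; pred: 85+0-17=68
Step 8: prey: 0+0-0=0; pred: 68+0-13=55
Max prey = 62 at step 1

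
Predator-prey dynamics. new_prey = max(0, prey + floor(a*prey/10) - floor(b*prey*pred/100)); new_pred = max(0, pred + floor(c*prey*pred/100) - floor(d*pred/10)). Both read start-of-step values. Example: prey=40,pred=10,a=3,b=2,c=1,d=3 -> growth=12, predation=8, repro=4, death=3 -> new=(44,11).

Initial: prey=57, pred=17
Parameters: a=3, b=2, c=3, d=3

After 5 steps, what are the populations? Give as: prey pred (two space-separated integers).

Step 1: prey: 57+17-19=55; pred: 17+29-5=41
Step 2: prey: 55+16-45=26; pred: 41+67-12=96
Step 3: prey: 26+7-49=0; pred: 96+74-28=142
Step 4: prey: 0+0-0=0; pred: 142+0-42=100
Step 5: prey: 0+0-0=0; pred: 100+0-30=70

Answer: 0 70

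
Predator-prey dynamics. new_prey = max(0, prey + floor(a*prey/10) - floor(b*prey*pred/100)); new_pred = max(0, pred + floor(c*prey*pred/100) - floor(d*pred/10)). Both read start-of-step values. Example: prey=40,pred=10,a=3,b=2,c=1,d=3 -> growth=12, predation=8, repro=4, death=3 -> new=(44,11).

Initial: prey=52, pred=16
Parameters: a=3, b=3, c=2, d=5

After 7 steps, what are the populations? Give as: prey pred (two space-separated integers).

Step 1: prey: 52+15-24=43; pred: 16+16-8=24
Step 2: prey: 43+12-30=25; pred: 24+20-12=32
Step 3: prey: 25+7-24=8; pred: 32+16-16=32
Step 4: prey: 8+2-7=3; pred: 32+5-16=21
Step 5: prey: 3+0-1=2; pred: 21+1-10=12
Step 6: prey: 2+0-0=2; pred: 12+0-6=6
Step 7: prey: 2+0-0=2; pred: 6+0-3=3

Answer: 2 3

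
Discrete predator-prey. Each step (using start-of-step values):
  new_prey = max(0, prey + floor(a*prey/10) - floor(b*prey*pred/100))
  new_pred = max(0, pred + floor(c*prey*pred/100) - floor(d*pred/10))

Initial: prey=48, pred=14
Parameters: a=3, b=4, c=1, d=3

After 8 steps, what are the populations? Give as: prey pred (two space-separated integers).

Step 1: prey: 48+14-26=36; pred: 14+6-4=16
Step 2: prey: 36+10-23=23; pred: 16+5-4=17
Step 3: prey: 23+6-15=14; pred: 17+3-5=15
Step 4: prey: 14+4-8=10; pred: 15+2-4=13
Step 5: prey: 10+3-5=8; pred: 13+1-3=11
Step 6: prey: 8+2-3=7; pred: 11+0-3=8
Step 7: prey: 7+2-2=7; pred: 8+0-2=6
Step 8: prey: 7+2-1=8; pred: 6+0-1=5

Answer: 8 5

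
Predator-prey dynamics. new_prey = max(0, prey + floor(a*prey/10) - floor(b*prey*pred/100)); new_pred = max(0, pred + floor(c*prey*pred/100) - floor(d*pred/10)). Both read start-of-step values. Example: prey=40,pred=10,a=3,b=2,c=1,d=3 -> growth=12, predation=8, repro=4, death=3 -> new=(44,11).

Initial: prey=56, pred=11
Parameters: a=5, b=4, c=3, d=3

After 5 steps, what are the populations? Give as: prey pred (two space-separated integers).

Step 1: prey: 56+28-24=60; pred: 11+18-3=26
Step 2: prey: 60+30-62=28; pred: 26+46-7=65
Step 3: prey: 28+14-72=0; pred: 65+54-19=100
Step 4: prey: 0+0-0=0; pred: 100+0-30=70
Step 5: prey: 0+0-0=0; pred: 70+0-21=49

Answer: 0 49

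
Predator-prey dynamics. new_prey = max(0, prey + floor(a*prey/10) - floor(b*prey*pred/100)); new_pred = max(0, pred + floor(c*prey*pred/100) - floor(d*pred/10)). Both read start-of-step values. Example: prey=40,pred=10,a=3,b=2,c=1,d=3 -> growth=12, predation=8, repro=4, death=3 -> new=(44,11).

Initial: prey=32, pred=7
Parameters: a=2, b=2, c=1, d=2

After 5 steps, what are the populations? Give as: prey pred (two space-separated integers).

Answer: 35 14

Derivation:
Step 1: prey: 32+6-4=34; pred: 7+2-1=8
Step 2: prey: 34+6-5=35; pred: 8+2-1=9
Step 3: prey: 35+7-6=36; pred: 9+3-1=11
Step 4: prey: 36+7-7=36; pred: 11+3-2=12
Step 5: prey: 36+7-8=35; pred: 12+4-2=14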